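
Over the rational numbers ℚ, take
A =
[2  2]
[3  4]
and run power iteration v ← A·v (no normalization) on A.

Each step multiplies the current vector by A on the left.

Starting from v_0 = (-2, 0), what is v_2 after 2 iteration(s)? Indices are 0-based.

v_0 = (-2, 0).
v_1 = A·v_0 = (-4, -6).
v_2 = A·v_1 = (-20, -36).

v_2 = (-20, -36)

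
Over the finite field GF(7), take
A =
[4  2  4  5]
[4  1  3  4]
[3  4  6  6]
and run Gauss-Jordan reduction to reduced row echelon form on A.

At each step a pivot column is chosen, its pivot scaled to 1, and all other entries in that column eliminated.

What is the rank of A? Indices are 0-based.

rank = 3

[1] R0 /= 4  ⇒  (1, 4, 1, 3)
     R1 -= 4·R0  ⇒  (0, 6, 6, 6)
     R2 -= 3·R0  ⇒  (0, 6, 3, 4)
[2] R1 /= 6  ⇒  (0, 1, 1, 1)
     R0 -= 4·R1  ⇒  (1, 0, 4, 6)
     R2 -= 6·R1  ⇒  (0, 0, 4, 5)
[3] R2 /= 4  ⇒  (0, 0, 1, 3)
     R0 -= 4·R2  ⇒  (1, 0, 0, 1)
     R1 -= 1·R2  ⇒  (0, 1, 0, 5)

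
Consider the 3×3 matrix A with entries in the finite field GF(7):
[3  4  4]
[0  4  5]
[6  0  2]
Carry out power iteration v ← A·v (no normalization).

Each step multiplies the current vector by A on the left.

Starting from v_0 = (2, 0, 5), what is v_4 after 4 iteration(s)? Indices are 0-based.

v_0 = (2, 0, 5).
v_1 = A·v_0 = (5, 4, 1).
v_2 = A·v_1 = (0, 0, 4).
v_3 = A·v_2 = (2, 6, 1).
v_4 = A·v_3 = (6, 1, 0).

v_4 = (6, 1, 0)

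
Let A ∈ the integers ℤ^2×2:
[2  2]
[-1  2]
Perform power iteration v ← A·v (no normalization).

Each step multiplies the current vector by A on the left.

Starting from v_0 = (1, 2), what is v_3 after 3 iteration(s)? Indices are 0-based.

v_3 = (36, -18)

v_0 = (1, 2).
v_1 = A·v_0 = (6, 3).
v_2 = A·v_1 = (18, 0).
v_3 = A·v_2 = (36, -18).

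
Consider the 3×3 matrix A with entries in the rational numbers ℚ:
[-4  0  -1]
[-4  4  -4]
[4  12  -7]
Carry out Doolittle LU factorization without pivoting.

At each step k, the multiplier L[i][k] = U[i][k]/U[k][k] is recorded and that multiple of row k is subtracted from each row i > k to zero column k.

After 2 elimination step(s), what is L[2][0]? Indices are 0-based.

L[2][0] = -1

k=0: U[0][0]=-4
  eliminate (1,0): mult=1, new row 1: (0, 4, -3); set L[1][0]=1
  eliminate (2,0): mult=-1, new row 2: (0, 12, -8); set L[2][0]=-1
k=1: U[1][1]=4
  eliminate (2,1): mult=3, new row 2: (0, 0, 1); set L[2][1]=3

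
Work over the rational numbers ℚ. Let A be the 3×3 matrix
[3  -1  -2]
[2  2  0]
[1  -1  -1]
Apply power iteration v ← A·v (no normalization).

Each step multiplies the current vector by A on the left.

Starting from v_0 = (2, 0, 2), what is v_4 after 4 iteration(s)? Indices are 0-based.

v_4 = (-18, 52, -22)

v_0 = (2, 0, 2).
v_1 = A·v_0 = (2, 4, 0).
v_2 = A·v_1 = (2, 12, -2).
v_3 = A·v_2 = (-2, 28, -8).
v_4 = A·v_3 = (-18, 52, -22).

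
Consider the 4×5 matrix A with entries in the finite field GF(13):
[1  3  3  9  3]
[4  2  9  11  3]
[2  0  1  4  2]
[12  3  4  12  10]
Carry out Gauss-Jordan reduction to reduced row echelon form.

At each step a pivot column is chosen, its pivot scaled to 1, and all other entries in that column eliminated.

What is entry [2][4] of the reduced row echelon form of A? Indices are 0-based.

[1] R0 /= 1  ⇒  (1, 3, 3, 9, 3)
     R1 -= 4·R0  ⇒  (0, 3, 10, 1, 4)
     R2 -= 2·R0  ⇒  (0, 7, 8, 12, 9)
     R3 -= 12·R0  ⇒  (0, 6, 7, 8, 0)
[2] R1 /= 3  ⇒  (0, 1, 12, 9, 10)
     R0 -= 3·R1  ⇒  (1, 0, 6, 8, 12)
     R2 -= 7·R1  ⇒  (0, 0, 2, 1, 4)
     R3 -= 6·R1  ⇒  (0, 0, 0, 6, 5)
[3] R2 /= 2  ⇒  (0, 0, 1, 7, 2)
     R0 -= 6·R2  ⇒  (1, 0, 0, 5, 0)
     R1 -= 12·R2  ⇒  (0, 1, 0, 3, 12)
[4] R3 /= 6  ⇒  (0, 0, 0, 1, 3)
     R0 -= 5·R3  ⇒  (1, 0, 0, 0, 11)
     R1 -= 3·R3  ⇒  (0, 1, 0, 0, 3)
     R2 -= 7·R3  ⇒  (0, 0, 1, 0, 7)

M[2][4] = 7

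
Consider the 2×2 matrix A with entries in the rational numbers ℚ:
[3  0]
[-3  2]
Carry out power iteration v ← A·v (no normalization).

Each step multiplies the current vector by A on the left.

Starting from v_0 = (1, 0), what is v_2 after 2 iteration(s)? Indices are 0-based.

v_2 = (9, -15)

v_0 = (1, 0).
v_1 = A·v_0 = (3, -3).
v_2 = A·v_1 = (9, -15).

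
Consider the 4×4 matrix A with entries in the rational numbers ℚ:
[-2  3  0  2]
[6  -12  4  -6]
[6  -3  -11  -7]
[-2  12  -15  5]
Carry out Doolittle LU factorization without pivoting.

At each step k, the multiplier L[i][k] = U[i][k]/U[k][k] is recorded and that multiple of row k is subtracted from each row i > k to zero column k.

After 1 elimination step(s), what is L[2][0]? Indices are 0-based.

[col 0] pivot -2
  R1 -= -3*R0 → (0, -3, 4, 0)  (L[1][0] := -3)
  R2 -= -3*R0 → (0, 6, -11, -1)  (L[2][0] := -3)
  R3 -= 1*R0 → (0, 9, -15, 3)  (L[3][0] := 1)

L[2][0] = -3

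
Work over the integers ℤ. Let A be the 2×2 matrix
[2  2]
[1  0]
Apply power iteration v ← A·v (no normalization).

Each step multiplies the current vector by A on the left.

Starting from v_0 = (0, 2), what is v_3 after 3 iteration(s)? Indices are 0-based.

v_0 = (0, 2).
v_1 = A·v_0 = (4, 0).
v_2 = A·v_1 = (8, 4).
v_3 = A·v_2 = (24, 8).

v_3 = (24, 8)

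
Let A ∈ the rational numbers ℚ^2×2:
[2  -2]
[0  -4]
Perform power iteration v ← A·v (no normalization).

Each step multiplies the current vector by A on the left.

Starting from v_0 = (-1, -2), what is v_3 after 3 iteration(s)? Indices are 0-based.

v_3 = (40, 128)

v_0 = (-1, -2).
v_1 = A·v_0 = (2, 8).
v_2 = A·v_1 = (-12, -32).
v_3 = A·v_2 = (40, 128).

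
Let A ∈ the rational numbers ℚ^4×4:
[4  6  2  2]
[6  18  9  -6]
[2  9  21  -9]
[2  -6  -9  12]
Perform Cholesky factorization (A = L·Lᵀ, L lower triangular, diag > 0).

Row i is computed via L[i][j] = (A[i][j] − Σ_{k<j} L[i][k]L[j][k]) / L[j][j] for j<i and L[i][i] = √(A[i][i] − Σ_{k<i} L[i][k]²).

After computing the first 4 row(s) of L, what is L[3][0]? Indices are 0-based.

L[3][0] = 1

Step 1: L[0][0] = √(4) = 2.
  L[1][0] = (6) / L[0][0] = 3.
Step 2: L[1][1] = √(9) = 3.
  L[2][0] = (2) / L[0][0] = 1.
  L[2][1] = (6) / L[1][1] = 2.
Step 3: L[2][2] = √(16) = 4.
  L[3][0] = (2) / L[0][0] = 1.
  L[3][1] = (-9) / L[1][1] = -3.
  L[3][2] = (-4) / L[2][2] = -1.
Step 4: L[3][3] = √(1) = 1.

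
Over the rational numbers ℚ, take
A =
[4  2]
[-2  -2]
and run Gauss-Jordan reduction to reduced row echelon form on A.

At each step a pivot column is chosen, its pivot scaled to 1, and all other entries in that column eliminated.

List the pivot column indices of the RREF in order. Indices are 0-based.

pivot columns: 0, 1

pivot(0,0)=4: scale R0 → (1, 1/2)
  clear (1,0): R1 −= (-2)R0 → (0, -1)
pivot(1,1)=-1: scale R1 → (0, 1)
  clear (0,1): R0 −= (1/2)R1 → (1, 0)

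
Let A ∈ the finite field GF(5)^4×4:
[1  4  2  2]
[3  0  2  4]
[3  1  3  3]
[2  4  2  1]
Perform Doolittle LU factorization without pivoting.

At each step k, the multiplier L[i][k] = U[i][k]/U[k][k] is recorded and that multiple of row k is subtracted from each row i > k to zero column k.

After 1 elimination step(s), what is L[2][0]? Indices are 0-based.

L[2][0] = 3

Step 1: pivot at (0,0) is 1.
  row1 ← row1 − (3)·row0  ⇒  L[1][0]=3, U row1=(0, 3, 1, 3)
  row2 ← row2 − (3)·row0  ⇒  L[2][0]=3, U row2=(0, 4, 2, 2)
  row3 ← row3 − (2)·row0  ⇒  L[3][0]=2, U row3=(0, 1, 3, 2)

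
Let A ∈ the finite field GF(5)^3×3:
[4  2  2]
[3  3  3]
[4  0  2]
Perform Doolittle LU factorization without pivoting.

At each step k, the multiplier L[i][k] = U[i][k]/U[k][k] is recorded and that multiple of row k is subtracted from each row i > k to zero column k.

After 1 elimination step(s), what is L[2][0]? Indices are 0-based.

k=0: U[0][0]=4
  eliminate (1,0): mult=2, new row 1: (0, 4, 4); set L[1][0]=2
  eliminate (2,0): mult=1, new row 2: (0, 3, 0); set L[2][0]=1

L[2][0] = 1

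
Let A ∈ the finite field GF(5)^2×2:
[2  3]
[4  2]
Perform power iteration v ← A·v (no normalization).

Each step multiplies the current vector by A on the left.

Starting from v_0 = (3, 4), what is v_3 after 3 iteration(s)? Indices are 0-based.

v_0 = (3, 4).
v_1 = A·v_0 = (3, 0).
v_2 = A·v_1 = (1, 2).
v_3 = A·v_2 = (3, 3).

v_3 = (3, 3)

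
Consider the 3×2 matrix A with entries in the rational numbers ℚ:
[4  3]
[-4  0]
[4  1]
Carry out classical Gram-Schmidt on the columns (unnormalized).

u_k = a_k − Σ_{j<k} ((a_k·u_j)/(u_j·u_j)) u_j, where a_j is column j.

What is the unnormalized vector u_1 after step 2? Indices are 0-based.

u_1 = (5/3, 4/3, -1/3)

Step 1: u_0 = a_0 = (4, -4, 4).
Step 2: u_1 = a_1 − (1/3)·u_0 = (5/3, 4/3, -1/3).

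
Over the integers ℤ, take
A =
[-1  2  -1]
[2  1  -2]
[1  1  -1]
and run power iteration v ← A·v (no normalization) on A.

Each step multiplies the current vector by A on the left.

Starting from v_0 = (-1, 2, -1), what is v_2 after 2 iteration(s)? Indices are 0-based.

v_2 = (-4, 10, 6)

v_0 = (-1, 2, -1).
v_1 = A·v_0 = (6, 2, 2).
v_2 = A·v_1 = (-4, 10, 6).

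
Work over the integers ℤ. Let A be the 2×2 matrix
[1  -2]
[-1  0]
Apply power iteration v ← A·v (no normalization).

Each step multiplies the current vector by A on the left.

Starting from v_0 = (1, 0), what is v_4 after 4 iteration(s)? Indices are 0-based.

v_0 = (1, 0).
v_1 = A·v_0 = (1, -1).
v_2 = A·v_1 = (3, -1).
v_3 = A·v_2 = (5, -3).
v_4 = A·v_3 = (11, -5).

v_4 = (11, -5)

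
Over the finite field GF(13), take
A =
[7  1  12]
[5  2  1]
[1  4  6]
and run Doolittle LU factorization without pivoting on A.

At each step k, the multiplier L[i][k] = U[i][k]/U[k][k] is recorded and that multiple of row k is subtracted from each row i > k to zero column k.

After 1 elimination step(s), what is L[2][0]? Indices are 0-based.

L[2][0] = 2

[col 0] pivot 7
  R1 -= 10*R0 → (0, 5, 11)  (L[1][0] := 10)
  R2 -= 2*R0 → (0, 2, 8)  (L[2][0] := 2)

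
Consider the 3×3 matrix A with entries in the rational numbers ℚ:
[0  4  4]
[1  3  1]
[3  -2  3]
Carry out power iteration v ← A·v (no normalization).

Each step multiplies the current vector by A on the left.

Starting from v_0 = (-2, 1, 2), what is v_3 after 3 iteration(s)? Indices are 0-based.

v_3 = (172, 85, 46)

v_0 = (-2, 1, 2).
v_1 = A·v_0 = (12, 3, -2).
v_2 = A·v_1 = (4, 19, 24).
v_3 = A·v_2 = (172, 85, 46).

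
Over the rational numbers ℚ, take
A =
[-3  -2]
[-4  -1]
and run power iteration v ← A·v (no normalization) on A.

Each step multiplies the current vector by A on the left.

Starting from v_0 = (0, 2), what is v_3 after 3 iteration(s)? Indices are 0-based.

v_0 = (0, 2).
v_1 = A·v_0 = (-4, -2).
v_2 = A·v_1 = (16, 18).
v_3 = A·v_2 = (-84, -82).

v_3 = (-84, -82)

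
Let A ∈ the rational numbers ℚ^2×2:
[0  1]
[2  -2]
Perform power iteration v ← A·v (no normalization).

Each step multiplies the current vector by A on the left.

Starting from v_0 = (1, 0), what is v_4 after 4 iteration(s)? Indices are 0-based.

v_4 = (12, -32)

v_0 = (1, 0).
v_1 = A·v_0 = (0, 2).
v_2 = A·v_1 = (2, -4).
v_3 = A·v_2 = (-4, 12).
v_4 = A·v_3 = (12, -32).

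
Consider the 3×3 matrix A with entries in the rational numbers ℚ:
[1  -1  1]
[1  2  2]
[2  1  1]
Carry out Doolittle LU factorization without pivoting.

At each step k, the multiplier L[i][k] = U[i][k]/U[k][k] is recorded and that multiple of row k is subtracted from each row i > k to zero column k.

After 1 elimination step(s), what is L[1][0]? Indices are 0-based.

L[1][0] = 1

k=0: U[0][0]=1
  eliminate (1,0): mult=1, new row 1: (0, 3, 1); set L[1][0]=1
  eliminate (2,0): mult=2, new row 2: (0, 3, -1); set L[2][0]=2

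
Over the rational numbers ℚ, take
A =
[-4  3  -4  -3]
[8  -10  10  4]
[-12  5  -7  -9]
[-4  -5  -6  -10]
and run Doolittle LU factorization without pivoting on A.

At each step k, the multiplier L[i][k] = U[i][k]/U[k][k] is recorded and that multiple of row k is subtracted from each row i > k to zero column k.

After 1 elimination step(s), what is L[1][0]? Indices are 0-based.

L[1][0] = -2

Step 1: pivot at (0,0) is -4.
  row1 ← row1 − (-2)·row0  ⇒  L[1][0]=-2, U row1=(0, -4, 2, -2)
  row2 ← row2 − (3)·row0  ⇒  L[2][0]=3, U row2=(0, -4, 5, 0)
  row3 ← row3 − (1)·row0  ⇒  L[3][0]=1, U row3=(0, -8, -2, -7)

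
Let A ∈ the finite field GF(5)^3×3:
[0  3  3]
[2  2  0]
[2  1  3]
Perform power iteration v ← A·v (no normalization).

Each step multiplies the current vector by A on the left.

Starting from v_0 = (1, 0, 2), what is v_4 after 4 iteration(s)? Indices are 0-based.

v_4 = (1, 3, 1)

v_0 = (1, 0, 2).
v_1 = A·v_0 = (1, 2, 3).
v_2 = A·v_1 = (0, 1, 3).
v_3 = A·v_2 = (2, 2, 0).
v_4 = A·v_3 = (1, 3, 1).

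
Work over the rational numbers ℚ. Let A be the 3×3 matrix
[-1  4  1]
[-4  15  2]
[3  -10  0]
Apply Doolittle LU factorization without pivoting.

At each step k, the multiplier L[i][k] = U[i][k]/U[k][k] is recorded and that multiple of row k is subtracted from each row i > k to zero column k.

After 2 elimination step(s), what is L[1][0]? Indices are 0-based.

Step 1: pivot at (0,0) is -1.
  row1 ← row1 − (4)·row0  ⇒  L[1][0]=4, U row1=(0, -1, -2)
  row2 ← row2 − (-3)·row0  ⇒  L[2][0]=-3, U row2=(0, 2, 3)
Step 2: pivot at (1,1) is -1.
  row2 ← row2 − (-2)·row1  ⇒  L[2][1]=-2, U row2=(0, 0, -1)

L[1][0] = 4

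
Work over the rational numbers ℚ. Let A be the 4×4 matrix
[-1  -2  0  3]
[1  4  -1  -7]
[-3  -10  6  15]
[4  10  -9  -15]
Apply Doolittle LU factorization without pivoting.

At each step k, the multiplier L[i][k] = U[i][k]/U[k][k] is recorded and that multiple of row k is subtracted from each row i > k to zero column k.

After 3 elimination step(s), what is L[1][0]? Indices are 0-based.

L[1][0] = -1

k=0: U[0][0]=-1
  eliminate (1,0): mult=-1, new row 1: (0, 2, -1, -4); set L[1][0]=-1
  eliminate (2,0): mult=3, new row 2: (0, -4, 6, 6); set L[2][0]=3
  eliminate (3,0): mult=-4, new row 3: (0, 2, -9, -3); set L[3][0]=-4
k=1: U[1][1]=2
  eliminate (2,1): mult=-2, new row 2: (0, 0, 4, -2); set L[2][1]=-2
  eliminate (3,1): mult=1, new row 3: (0, 0, -8, 1); set L[3][1]=1
k=2: U[2][2]=4
  eliminate (3,2): mult=-2, new row 3: (0, 0, 0, -3); set L[3][2]=-2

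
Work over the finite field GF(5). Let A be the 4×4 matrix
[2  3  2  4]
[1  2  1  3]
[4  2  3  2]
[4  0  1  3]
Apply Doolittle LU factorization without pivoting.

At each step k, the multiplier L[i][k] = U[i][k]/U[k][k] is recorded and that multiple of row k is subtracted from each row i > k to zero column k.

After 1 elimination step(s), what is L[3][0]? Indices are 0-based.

L[3][0] = 2

k=0: U[0][0]=2
  eliminate (1,0): mult=3, new row 1: (0, 3, 0, 1); set L[1][0]=3
  eliminate (2,0): mult=2, new row 2: (0, 1, 4, 4); set L[2][0]=2
  eliminate (3,0): mult=2, new row 3: (0, 4, 2, 0); set L[3][0]=2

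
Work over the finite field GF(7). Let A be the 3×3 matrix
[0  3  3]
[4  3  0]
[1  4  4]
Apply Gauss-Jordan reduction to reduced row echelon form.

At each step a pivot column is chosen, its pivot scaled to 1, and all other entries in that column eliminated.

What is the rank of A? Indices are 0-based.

step 1: exchange rows 0,1
step 1: normalize row 0 (÷4) = (1, 6, 0)
  row 2: subtract 1×row0 = (0, 5, 4)
step 2: normalize row 1 (÷3) = (0, 1, 1)
  row 0: subtract 6×row1 = (1, 0, 1)
  row 2: subtract 5×row1 = (0, 0, 6)
step 3: normalize row 2 (÷6) = (0, 0, 1)
  row 0: subtract 1×row2 = (1, 0, 0)
  row 1: subtract 1×row2 = (0, 1, 0)

rank = 3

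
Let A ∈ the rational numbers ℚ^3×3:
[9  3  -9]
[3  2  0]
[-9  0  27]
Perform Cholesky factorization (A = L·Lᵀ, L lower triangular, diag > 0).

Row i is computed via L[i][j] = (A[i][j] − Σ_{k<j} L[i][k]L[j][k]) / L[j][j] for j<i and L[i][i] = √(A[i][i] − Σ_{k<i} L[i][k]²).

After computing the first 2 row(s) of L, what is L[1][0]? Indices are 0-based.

Step 1: L[0][0] = √(9) = 3.
  L[1][0] = (3) / L[0][0] = 1.
Step 2: L[1][1] = √(1) = 1.

L[1][0] = 1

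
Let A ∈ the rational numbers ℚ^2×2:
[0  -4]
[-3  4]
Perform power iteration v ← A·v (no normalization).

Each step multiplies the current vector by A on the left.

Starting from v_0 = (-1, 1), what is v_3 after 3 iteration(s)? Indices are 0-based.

v_0 = (-1, 1).
v_1 = A·v_0 = (-4, 7).
v_2 = A·v_1 = (-28, 40).
v_3 = A·v_2 = (-160, 244).

v_3 = (-160, 244)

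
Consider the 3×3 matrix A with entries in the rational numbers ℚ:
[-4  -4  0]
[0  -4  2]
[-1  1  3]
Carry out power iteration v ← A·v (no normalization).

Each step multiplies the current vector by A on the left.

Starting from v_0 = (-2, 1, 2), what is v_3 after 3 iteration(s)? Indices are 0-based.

v_0 = (-2, 1, 2).
v_1 = A·v_0 = (4, 0, 9).
v_2 = A·v_1 = (-16, 18, 23).
v_3 = A·v_2 = (-8, -26, 103).

v_3 = (-8, -26, 103)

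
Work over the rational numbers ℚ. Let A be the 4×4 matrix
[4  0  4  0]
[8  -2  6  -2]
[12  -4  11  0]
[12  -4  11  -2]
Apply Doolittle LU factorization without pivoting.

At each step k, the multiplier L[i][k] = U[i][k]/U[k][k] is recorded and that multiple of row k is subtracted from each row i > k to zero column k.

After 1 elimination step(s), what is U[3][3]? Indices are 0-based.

Step 1: pivot at (0,0) is 4.
  row1 ← row1 − (2)·row0  ⇒  L[1][0]=2, U row1=(0, -2, -2, -2)
  row2 ← row2 − (3)·row0  ⇒  L[2][0]=3, U row2=(0, -4, -1, 0)
  row3 ← row3 − (3)·row0  ⇒  L[3][0]=3, U row3=(0, -4, -1, -2)

U[3][3] = -2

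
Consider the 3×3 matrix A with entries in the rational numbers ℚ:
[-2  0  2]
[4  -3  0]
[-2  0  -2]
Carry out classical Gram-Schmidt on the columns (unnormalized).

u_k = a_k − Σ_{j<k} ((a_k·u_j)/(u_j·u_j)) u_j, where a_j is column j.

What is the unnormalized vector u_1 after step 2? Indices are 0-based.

u_1 = (-1, -1, -1)

Step 1: u_0 = a_0 = (-2, 4, -2).
Step 2: u_1 = a_1 − (-1/2)·u_0 = (-1, -1, -1).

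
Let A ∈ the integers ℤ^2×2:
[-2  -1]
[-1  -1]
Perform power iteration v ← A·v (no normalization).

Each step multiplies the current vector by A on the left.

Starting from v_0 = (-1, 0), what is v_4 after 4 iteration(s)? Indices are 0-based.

v_0 = (-1, 0).
v_1 = A·v_0 = (2, 1).
v_2 = A·v_1 = (-5, -3).
v_3 = A·v_2 = (13, 8).
v_4 = A·v_3 = (-34, -21).

v_4 = (-34, -21)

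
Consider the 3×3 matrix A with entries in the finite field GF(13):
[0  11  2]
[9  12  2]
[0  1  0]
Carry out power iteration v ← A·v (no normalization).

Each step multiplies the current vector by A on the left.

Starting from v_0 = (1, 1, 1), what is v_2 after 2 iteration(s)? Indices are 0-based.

v_0 = (1, 1, 1).
v_1 = A·v_0 = (0, 10, 1).
v_2 = A·v_1 = (8, 5, 10).

v_2 = (8, 5, 10)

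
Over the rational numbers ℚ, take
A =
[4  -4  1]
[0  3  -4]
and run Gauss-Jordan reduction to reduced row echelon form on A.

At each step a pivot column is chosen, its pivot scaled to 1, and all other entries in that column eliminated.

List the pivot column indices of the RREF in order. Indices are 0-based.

pivot(0,0)=4: scale R0 → (1, -1, 1/4)
pivot(1,1)=3: scale R1 → (0, 1, -4/3)
  clear (0,1): R0 −= (-1)R1 → (1, 0, -13/12)

pivot columns: 0, 1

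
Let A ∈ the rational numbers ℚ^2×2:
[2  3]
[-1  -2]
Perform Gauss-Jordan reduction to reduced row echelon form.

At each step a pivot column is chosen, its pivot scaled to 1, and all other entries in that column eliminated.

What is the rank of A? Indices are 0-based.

step 1: normalize row 0 (÷2) = (1, 3/2)
  row 1: subtract -1×row0 = (0, -1/2)
step 2: normalize row 1 (÷-1/2) = (0, 1)
  row 0: subtract 3/2×row1 = (1, 0)

rank = 2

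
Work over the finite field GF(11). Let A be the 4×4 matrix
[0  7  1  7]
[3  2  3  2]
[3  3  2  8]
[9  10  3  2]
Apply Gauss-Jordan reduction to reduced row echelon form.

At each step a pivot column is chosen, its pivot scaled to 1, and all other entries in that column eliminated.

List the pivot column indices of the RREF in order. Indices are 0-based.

pivot columns: 0, 1, 2, 3

pivot(0,0): swap R0↔R1
pivot(0,0)=3: scale R0 → (1, 8, 1, 8)
  clear (2,0): R2 −= (3)R0 → (0, 1, 10, 6)
  clear (3,0): R3 −= (9)R0 → (0, 4, 5, 7)
pivot(1,1)=7: scale R1 → (0, 1, 8, 1)
  clear (0,1): R0 −= (8)R1 → (1, 0, 3, 0)
  clear (2,1): R2 −= (1)R1 → (0, 0, 2, 5)
  clear (3,1): R3 −= (4)R1 → (0, 0, 6, 3)
pivot(2,2)=2: scale R2 → (0, 0, 1, 8)
  clear (0,2): R0 −= (3)R2 → (1, 0, 0, 9)
  clear (1,2): R1 −= (8)R2 → (0, 1, 0, 3)
  clear (3,2): R3 −= (6)R2 → (0, 0, 0, 10)
pivot(3,3)=10: scale R3 → (0, 0, 0, 1)
  clear (0,3): R0 −= (9)R3 → (1, 0, 0, 0)
  clear (1,3): R1 −= (3)R3 → (0, 1, 0, 0)
  clear (2,3): R2 −= (8)R3 → (0, 0, 1, 0)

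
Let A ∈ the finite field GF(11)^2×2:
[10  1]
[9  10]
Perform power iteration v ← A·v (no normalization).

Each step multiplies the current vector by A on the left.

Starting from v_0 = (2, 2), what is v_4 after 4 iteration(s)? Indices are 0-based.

v_4 = (5, 3)

v_0 = (2, 2).
v_1 = A·v_0 = (0, 5).
v_2 = A·v_1 = (5, 6).
v_3 = A·v_2 = (1, 6).
v_4 = A·v_3 = (5, 3).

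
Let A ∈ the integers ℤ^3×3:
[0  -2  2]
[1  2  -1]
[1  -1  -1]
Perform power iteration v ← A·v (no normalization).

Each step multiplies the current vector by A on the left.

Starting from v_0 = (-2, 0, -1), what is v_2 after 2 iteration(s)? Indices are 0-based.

v_2 = (0, -3, 0)

v_0 = (-2, 0, -1).
v_1 = A·v_0 = (-2, -1, -1).
v_2 = A·v_1 = (0, -3, 0).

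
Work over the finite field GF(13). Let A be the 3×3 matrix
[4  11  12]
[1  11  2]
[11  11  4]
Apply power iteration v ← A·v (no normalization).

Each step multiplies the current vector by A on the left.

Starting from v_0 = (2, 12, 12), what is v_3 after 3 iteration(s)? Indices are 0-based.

v_0 = (2, 12, 12).
v_1 = A·v_0 = (11, 2, 7).
v_2 = A·v_1 = (7, 8, 2).
v_3 = A·v_2 = (10, 8, 4).

v_3 = (10, 8, 4)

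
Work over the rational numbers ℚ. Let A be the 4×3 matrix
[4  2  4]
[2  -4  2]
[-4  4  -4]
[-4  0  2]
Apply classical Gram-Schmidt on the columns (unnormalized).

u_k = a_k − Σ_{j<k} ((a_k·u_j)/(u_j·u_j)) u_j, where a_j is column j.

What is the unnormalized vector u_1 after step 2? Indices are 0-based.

Step 1: u_0 = a_0 = (4, 2, -4, -4).
Step 2: u_1 = a_1 − (-4/13)·u_0 = (42/13, -44/13, 36/13, -16/13).

u_1 = (42/13, -44/13, 36/13, -16/13)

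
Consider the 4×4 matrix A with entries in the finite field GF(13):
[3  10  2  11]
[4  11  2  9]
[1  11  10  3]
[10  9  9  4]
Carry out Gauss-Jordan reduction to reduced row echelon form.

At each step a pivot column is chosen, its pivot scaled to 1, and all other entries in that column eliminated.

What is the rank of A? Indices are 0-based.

[1] R0 /= 3  ⇒  (1, 12, 5, 8)
     R1 -= 4·R0  ⇒  (0, 2, 8, 3)
     R2 -= 1·R0  ⇒  (0, 12, 5, 8)
     R3 -= 10·R0  ⇒  (0, 6, 11, 2)
[2] R1 /= 2  ⇒  (0, 1, 4, 8)
     R0 -= 12·R1  ⇒  (1, 0, 9, 3)
     R2 -= 12·R1  ⇒  (0, 0, 9, 3)
     R3 -= 6·R1  ⇒  (0, 0, 0, 6)
[3] R2 /= 9  ⇒  (0, 0, 1, 9)
     R0 -= 9·R2  ⇒  (1, 0, 0, 0)
     R1 -= 4·R2  ⇒  (0, 1, 0, 11)
[4] R3 /= 6  ⇒  (0, 0, 0, 1)
     R1 -= 11·R3  ⇒  (0, 1, 0, 0)
     R2 -= 9·R3  ⇒  (0, 0, 1, 0)

rank = 4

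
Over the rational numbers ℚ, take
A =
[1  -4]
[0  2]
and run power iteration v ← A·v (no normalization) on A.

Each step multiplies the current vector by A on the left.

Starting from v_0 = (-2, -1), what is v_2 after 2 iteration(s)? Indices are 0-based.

v_2 = (10, -4)

v_0 = (-2, -1).
v_1 = A·v_0 = (2, -2).
v_2 = A·v_1 = (10, -4).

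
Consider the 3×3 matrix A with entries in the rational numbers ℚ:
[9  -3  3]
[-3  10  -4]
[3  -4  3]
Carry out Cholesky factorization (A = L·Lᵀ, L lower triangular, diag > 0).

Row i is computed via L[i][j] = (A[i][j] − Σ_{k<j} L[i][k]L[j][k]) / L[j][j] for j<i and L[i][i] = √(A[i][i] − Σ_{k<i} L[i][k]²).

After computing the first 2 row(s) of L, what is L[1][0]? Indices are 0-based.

Step 1: L[0][0] = √(9) = 3.
  L[1][0] = (-3) / L[0][0] = -1.
Step 2: L[1][1] = √(9) = 3.

L[1][0] = -1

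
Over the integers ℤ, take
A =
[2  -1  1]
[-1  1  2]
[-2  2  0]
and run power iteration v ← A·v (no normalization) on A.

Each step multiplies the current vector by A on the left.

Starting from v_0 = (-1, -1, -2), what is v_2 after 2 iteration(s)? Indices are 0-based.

v_0 = (-1, -1, -2).
v_1 = A·v_0 = (-3, -4, 0).
v_2 = A·v_1 = (-2, -1, -2).

v_2 = (-2, -1, -2)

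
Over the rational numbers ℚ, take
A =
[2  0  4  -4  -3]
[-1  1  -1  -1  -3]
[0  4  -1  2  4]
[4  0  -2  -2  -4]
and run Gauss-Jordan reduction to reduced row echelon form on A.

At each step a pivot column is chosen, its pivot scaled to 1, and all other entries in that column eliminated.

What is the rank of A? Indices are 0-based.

rank = 4

step 1: normalize row 0 (÷2) = (1, 0, 2, -2, -3/2)
  row 1: subtract -1×row0 = (0, 1, 1, -3, -9/2)
  row 3: subtract 4×row0 = (0, 0, -10, 6, 2)
step 2: normalize row 1 (÷1) = (0, 1, 1, -3, -9/2)
  row 2: subtract 4×row1 = (0, 0, -5, 14, 22)
step 3: normalize row 2 (÷-5) = (0, 0, 1, -14/5, -22/5)
  row 0: subtract 2×row2 = (1, 0, 0, 18/5, 73/10)
  row 1: subtract 1×row2 = (0, 1, 0, -1/5, -1/10)
  row 3: subtract -10×row2 = (0, 0, 0, -22, -42)
step 4: normalize row 3 (÷-22) = (0, 0, 0, 1, 21/11)
  row 0: subtract 18/5×row3 = (1, 0, 0, 0, 47/110)
  row 1: subtract -1/5×row3 = (0, 1, 0, 0, 31/110)
  row 2: subtract -14/5×row3 = (0, 0, 1, 0, 52/55)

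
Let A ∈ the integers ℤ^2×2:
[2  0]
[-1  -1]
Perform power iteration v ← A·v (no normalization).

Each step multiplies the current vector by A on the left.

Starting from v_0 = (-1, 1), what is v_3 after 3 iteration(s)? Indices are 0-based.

v_3 = (-8, 2)

v_0 = (-1, 1).
v_1 = A·v_0 = (-2, 0).
v_2 = A·v_1 = (-4, 2).
v_3 = A·v_2 = (-8, 2).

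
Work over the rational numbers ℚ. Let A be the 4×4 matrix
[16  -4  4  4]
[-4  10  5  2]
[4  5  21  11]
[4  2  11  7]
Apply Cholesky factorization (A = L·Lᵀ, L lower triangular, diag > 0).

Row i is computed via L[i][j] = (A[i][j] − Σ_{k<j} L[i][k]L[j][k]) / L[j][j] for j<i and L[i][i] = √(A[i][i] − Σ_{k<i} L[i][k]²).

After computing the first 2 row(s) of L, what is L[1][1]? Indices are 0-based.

L[1][1] = 3

Step 1: L[0][0] = √(16) = 4.
  L[1][0] = (-4) / L[0][0] = -1.
Step 2: L[1][1] = √(9) = 3.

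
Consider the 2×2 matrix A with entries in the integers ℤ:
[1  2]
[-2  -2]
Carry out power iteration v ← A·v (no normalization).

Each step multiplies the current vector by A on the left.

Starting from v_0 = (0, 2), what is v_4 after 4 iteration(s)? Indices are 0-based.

v_0 = (0, 2).
v_1 = A·v_0 = (4, -4).
v_2 = A·v_1 = (-4, 0).
v_3 = A·v_2 = (-4, 8).
v_4 = A·v_3 = (12, -8).

v_4 = (12, -8)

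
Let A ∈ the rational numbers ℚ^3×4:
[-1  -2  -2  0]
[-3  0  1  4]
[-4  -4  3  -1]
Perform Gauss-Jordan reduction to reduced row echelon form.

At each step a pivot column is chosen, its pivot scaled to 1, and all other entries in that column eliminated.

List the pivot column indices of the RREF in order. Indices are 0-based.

step 1: normalize row 0 (÷-1) = (1, 2, 2, 0)
  row 1: subtract -3×row0 = (0, 6, 7, 4)
  row 2: subtract -4×row0 = (0, 4, 11, -1)
step 2: normalize row 1 (÷6) = (0, 1, 7/6, 2/3)
  row 0: subtract 2×row1 = (1, 0, -1/3, -4/3)
  row 2: subtract 4×row1 = (0, 0, 19/3, -11/3)
step 3: normalize row 2 (÷19/3) = (0, 0, 1, -11/19)
  row 0: subtract -1/3×row2 = (1, 0, 0, -29/19)
  row 1: subtract 7/6×row2 = (0, 1, 0, 51/38)

pivot columns: 0, 1, 2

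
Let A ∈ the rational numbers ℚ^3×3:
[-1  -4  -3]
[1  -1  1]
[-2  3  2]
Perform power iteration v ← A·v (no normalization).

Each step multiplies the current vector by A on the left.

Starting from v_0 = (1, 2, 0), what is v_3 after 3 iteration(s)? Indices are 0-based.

v_3 = (-54, 28, 32)

v_0 = (1, 2, 0).
v_1 = A·v_0 = (-9, -1, 4).
v_2 = A·v_1 = (1, -4, 23).
v_3 = A·v_2 = (-54, 28, 32).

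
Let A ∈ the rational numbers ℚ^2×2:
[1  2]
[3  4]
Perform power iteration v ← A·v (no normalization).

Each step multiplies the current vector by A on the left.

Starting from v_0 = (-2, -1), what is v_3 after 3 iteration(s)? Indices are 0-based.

v_3 = (-128, -280)

v_0 = (-2, -1).
v_1 = A·v_0 = (-4, -10).
v_2 = A·v_1 = (-24, -52).
v_3 = A·v_2 = (-128, -280).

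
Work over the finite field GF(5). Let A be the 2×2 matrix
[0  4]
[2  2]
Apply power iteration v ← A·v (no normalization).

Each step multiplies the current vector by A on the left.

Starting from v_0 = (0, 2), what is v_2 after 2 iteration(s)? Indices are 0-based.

v_0 = (0, 2).
v_1 = A·v_0 = (3, 4).
v_2 = A·v_1 = (1, 4).

v_2 = (1, 4)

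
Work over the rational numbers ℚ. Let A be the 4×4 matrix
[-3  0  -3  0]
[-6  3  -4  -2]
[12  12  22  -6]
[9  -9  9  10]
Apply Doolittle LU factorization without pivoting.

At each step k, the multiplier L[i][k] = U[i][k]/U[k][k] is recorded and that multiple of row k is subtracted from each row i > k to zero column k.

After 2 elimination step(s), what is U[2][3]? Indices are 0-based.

[col 0] pivot -3
  R1 -= 2*R0 → (0, 3, 2, -2)  (L[1][0] := 2)
  R2 -= -4*R0 → (0, 12, 10, -6)  (L[2][0] := -4)
  R3 -= -3*R0 → (0, -9, 0, 10)  (L[3][0] := -3)
[col 1] pivot 3
  R2 -= 4*R1 → (0, 0, 2, 2)  (L[2][1] := 4)
  R3 -= -3*R1 → (0, 0, 6, 4)  (L[3][1] := -3)

U[2][3] = 2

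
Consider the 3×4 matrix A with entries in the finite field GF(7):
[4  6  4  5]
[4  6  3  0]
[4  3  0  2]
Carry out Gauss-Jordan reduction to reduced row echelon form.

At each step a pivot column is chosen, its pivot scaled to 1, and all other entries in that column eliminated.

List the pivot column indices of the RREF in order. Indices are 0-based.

step 1: normalize row 0 (÷4) = (1, 5, 1, 3)
  row 1: subtract 4×row0 = (0, 0, 6, 2)
  row 2: subtract 4×row0 = (0, 4, 3, 4)
step 2: exchange rows 1,2
step 2: normalize row 1 (÷4) = (0, 1, 6, 1)
  row 0: subtract 5×row1 = (1, 0, 6, 5)
step 3: normalize row 2 (÷6) = (0, 0, 1, 5)
  row 0: subtract 6×row2 = (1, 0, 0, 3)
  row 1: subtract 6×row2 = (0, 1, 0, 6)

pivot columns: 0, 1, 2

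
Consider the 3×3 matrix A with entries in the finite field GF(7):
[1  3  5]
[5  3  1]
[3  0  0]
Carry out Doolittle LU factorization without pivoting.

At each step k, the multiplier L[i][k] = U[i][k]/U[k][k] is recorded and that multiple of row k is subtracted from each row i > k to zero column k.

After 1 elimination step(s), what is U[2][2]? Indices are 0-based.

U[2][2] = 6

Step 1: pivot at (0,0) is 1.
  row1 ← row1 − (5)·row0  ⇒  L[1][0]=5, U row1=(0, 2, 4)
  row2 ← row2 − (3)·row0  ⇒  L[2][0]=3, U row2=(0, 5, 6)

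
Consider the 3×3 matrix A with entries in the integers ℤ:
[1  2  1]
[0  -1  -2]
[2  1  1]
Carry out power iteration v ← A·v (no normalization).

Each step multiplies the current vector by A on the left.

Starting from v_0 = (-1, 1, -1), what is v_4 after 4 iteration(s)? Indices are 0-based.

v_0 = (-1, 1, -1).
v_1 = A·v_0 = (0, 1, -2).
v_2 = A·v_1 = (0, 3, -1).
v_3 = A·v_2 = (5, -1, 2).
v_4 = A·v_3 = (5, -3, 11).

v_4 = (5, -3, 11)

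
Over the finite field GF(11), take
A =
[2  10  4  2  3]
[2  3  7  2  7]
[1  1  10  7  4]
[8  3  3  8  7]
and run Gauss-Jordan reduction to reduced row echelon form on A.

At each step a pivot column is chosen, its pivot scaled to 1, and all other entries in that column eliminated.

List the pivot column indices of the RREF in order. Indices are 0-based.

pivot columns: 0, 1, 2, 3

pivot(0,0)=2: scale R0 → (1, 5, 2, 1, 7)
  clear (1,0): R1 −= (2)R0 → (0, 4, 3, 0, 4)
  clear (2,0): R2 −= (1)R0 → (0, 7, 8, 6, 8)
  clear (3,0): R3 −= (8)R0 → (0, 7, 9, 0, 6)
pivot(1,1)=4: scale R1 → (0, 1, 9, 0, 1)
  clear (0,1): R0 −= (5)R1 → (1, 0, 1, 1, 2)
  clear (2,1): R2 −= (7)R1 → (0, 0, 0, 6, 1)
  clear (3,1): R3 −= (7)R1 → (0, 0, 1, 0, 10)
pivot(2,2): swap R2↔R3
pivot(2,2)=1: scale R2 → (0, 0, 1, 0, 10)
  clear (0,2): R0 −= (1)R2 → (1, 0, 0, 1, 3)
  clear (1,2): R1 −= (9)R2 → (0, 1, 0, 0, 10)
pivot(3,3)=6: scale R3 → (0, 0, 0, 1, 2)
  clear (0,3): R0 −= (1)R3 → (1, 0, 0, 0, 1)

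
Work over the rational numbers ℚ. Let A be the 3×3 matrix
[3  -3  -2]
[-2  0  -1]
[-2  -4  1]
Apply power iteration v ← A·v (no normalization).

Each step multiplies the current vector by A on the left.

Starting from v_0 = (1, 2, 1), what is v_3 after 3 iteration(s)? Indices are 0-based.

v_0 = (1, 2, 1).
v_1 = A·v_0 = (-5, -3, -9).
v_2 = A·v_1 = (12, 19, 13).
v_3 = A·v_2 = (-47, -37, -87).

v_3 = (-47, -37, -87)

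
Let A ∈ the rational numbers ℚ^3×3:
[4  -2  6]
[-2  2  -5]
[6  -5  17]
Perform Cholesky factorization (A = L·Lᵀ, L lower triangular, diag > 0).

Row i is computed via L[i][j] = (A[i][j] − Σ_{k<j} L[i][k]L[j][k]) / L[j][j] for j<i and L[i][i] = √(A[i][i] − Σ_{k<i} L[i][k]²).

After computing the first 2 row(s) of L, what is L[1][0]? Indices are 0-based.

L[1][0] = -1

Step 1: L[0][0] = √(4) = 2.
  L[1][0] = (-2) / L[0][0] = -1.
Step 2: L[1][1] = √(1) = 1.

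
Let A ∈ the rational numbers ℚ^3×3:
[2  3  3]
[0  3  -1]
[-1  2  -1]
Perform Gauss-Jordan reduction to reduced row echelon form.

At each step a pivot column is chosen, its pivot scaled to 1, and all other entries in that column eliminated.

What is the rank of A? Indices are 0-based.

[1] R0 /= 2  ⇒  (1, 3/2, 3/2)
     R2 -= -1·R0  ⇒  (0, 7/2, 1/2)
[2] R1 /= 3  ⇒  (0, 1, -1/3)
     R0 -= 3/2·R1  ⇒  (1, 0, 2)
     R2 -= 7/2·R1  ⇒  (0, 0, 5/3)
[3] R2 /= 5/3  ⇒  (0, 0, 1)
     R0 -= 2·R2  ⇒  (1, 0, 0)
     R1 -= -1/3·R2  ⇒  (0, 1, 0)

rank = 3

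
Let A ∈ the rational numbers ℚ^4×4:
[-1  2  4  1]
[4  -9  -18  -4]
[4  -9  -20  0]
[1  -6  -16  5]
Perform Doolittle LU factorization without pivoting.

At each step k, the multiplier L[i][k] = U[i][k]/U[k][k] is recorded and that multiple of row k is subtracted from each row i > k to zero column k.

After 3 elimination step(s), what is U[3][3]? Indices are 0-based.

U[3][3] = -2

Step 1: pivot at (0,0) is -1.
  row1 ← row1 − (-4)·row0  ⇒  L[1][0]=-4, U row1=(0, -1, -2, 0)
  row2 ← row2 − (-4)·row0  ⇒  L[2][0]=-4, U row2=(0, -1, -4, 4)
  row3 ← row3 − (-1)·row0  ⇒  L[3][0]=-1, U row3=(0, -4, -12, 6)
Step 2: pivot at (1,1) is -1.
  row2 ← row2 − (1)·row1  ⇒  L[2][1]=1, U row2=(0, 0, -2, 4)
  row3 ← row3 − (4)·row1  ⇒  L[3][1]=4, U row3=(0, 0, -4, 6)
Step 3: pivot at (2,2) is -2.
  row3 ← row3 − (2)·row2  ⇒  L[3][2]=2, U row3=(0, 0, 0, -2)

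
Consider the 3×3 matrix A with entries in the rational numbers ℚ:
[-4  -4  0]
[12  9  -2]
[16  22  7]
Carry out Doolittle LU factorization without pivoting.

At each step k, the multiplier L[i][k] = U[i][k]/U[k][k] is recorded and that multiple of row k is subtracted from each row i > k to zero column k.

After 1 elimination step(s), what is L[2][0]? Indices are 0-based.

k=0: U[0][0]=-4
  eliminate (1,0): mult=-3, new row 1: (0, -3, -2); set L[1][0]=-3
  eliminate (2,0): mult=-4, new row 2: (0, 6, 7); set L[2][0]=-4

L[2][0] = -4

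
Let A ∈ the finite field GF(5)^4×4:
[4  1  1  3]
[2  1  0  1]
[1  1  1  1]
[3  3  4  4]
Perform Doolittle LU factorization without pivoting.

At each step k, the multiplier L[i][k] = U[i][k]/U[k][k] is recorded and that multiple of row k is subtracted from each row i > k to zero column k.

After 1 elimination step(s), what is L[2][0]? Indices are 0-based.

L[2][0] = 4

Step 1: pivot at (0,0) is 4.
  row1 ← row1 − (3)·row0  ⇒  L[1][0]=3, U row1=(0, 3, 2, 2)
  row2 ← row2 − (4)·row0  ⇒  L[2][0]=4, U row2=(0, 2, 2, 4)
  row3 ← row3 − (2)·row0  ⇒  L[3][0]=2, U row3=(0, 1, 2, 3)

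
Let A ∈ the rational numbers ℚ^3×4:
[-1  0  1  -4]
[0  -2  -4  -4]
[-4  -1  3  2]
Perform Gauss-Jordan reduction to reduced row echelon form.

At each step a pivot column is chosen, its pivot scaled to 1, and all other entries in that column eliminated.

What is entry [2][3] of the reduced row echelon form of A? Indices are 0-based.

M[2][3] = 20

[1] R0 /= -1  ⇒  (1, 0, -1, 4)
     R2 -= -4·R0  ⇒  (0, -1, -1, 18)
[2] R1 /= -2  ⇒  (0, 1, 2, 2)
     R2 -= -1·R1  ⇒  (0, 0, 1, 20)
[3] R2 /= 1  ⇒  (0, 0, 1, 20)
     R0 -= -1·R2  ⇒  (1, 0, 0, 24)
     R1 -= 2·R2  ⇒  (0, 1, 0, -38)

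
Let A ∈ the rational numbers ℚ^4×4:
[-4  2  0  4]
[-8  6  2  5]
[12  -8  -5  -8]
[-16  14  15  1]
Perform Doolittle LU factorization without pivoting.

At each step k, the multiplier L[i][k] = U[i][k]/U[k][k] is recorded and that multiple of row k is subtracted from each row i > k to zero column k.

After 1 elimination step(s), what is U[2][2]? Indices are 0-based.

[col 0] pivot -4
  R1 -= 2*R0 → (0, 2, 2, -3)  (L[1][0] := 2)
  R2 -= -3*R0 → (0, -2, -5, 4)  (L[2][0] := -3)
  R3 -= 4*R0 → (0, 6, 15, -15)  (L[3][0] := 4)

U[2][2] = -5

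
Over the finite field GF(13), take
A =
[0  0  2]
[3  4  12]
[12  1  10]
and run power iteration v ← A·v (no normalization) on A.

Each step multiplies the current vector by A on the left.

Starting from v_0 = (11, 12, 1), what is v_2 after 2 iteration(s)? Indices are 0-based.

v_0 = (11, 12, 1).
v_1 = A·v_0 = (2, 2, 11).
v_2 = A·v_1 = (9, 3, 6).

v_2 = (9, 3, 6)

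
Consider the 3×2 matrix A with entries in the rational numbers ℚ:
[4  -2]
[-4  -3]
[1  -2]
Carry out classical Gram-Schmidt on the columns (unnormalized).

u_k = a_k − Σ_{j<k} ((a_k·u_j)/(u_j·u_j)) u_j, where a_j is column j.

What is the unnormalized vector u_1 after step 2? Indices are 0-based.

Step 1: u_0 = a_0 = (4, -4, 1).
Step 2: u_1 = a_1 − (2/33)·u_0 = (-74/33, -91/33, -68/33).

u_1 = (-74/33, -91/33, -68/33)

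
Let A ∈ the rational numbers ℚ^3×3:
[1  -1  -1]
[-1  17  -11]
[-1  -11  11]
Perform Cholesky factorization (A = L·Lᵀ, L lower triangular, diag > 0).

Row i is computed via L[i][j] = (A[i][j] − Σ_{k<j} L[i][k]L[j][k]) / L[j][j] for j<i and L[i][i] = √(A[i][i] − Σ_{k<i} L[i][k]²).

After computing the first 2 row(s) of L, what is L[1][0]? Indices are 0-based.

Step 1: L[0][0] = √(1) = 1.
  L[1][0] = (-1) / L[0][0] = -1.
Step 2: L[1][1] = √(16) = 4.

L[1][0] = -1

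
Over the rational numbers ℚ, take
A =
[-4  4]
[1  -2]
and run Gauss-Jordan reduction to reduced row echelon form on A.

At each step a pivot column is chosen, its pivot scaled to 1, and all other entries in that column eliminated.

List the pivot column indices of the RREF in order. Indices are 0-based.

pivot(0,0)=-4: scale R0 → (1, -1)
  clear (1,0): R1 −= (1)R0 → (0, -1)
pivot(1,1)=-1: scale R1 → (0, 1)
  clear (0,1): R0 −= (-1)R1 → (1, 0)

pivot columns: 0, 1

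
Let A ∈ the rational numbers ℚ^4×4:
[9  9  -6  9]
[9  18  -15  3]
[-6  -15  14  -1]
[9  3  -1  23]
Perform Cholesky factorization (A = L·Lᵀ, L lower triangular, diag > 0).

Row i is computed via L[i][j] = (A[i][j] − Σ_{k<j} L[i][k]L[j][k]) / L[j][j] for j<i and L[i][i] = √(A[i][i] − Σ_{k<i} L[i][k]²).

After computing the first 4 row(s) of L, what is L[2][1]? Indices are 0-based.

L[2][1] = -3

Step 1: L[0][0] = √(9) = 3.
  L[1][0] = (9) / L[0][0] = 3.
Step 2: L[1][1] = √(9) = 3.
  L[2][0] = (-6) / L[0][0] = -2.
  L[2][1] = (-9) / L[1][1] = -3.
Step 3: L[2][2] = √(1) = 1.
  L[3][0] = (9) / L[0][0] = 3.
  L[3][1] = (-6) / L[1][1] = -2.
  L[3][2] = (-1) / L[2][2] = -1.
Step 4: L[3][3] = √(9) = 3.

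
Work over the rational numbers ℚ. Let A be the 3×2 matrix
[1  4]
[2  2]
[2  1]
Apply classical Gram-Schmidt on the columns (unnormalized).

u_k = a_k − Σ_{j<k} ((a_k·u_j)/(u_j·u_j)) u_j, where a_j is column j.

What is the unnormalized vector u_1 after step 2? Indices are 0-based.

Step 1: u_0 = a_0 = (1, 2, 2).
Step 2: u_1 = a_1 − (10/9)·u_0 = (26/9, -2/9, -11/9).

u_1 = (26/9, -2/9, -11/9)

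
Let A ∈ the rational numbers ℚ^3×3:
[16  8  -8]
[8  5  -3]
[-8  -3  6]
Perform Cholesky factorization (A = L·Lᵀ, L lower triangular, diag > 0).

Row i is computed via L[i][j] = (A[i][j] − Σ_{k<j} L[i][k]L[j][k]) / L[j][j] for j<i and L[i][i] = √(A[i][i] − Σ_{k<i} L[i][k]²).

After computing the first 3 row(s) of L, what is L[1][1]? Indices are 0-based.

L[1][1] = 1

Step 1: L[0][0] = √(16) = 4.
  L[1][0] = (8) / L[0][0] = 2.
Step 2: L[1][1] = √(1) = 1.
  L[2][0] = (-8) / L[0][0] = -2.
  L[2][1] = (1) / L[1][1] = 1.
Step 3: L[2][2] = √(1) = 1.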